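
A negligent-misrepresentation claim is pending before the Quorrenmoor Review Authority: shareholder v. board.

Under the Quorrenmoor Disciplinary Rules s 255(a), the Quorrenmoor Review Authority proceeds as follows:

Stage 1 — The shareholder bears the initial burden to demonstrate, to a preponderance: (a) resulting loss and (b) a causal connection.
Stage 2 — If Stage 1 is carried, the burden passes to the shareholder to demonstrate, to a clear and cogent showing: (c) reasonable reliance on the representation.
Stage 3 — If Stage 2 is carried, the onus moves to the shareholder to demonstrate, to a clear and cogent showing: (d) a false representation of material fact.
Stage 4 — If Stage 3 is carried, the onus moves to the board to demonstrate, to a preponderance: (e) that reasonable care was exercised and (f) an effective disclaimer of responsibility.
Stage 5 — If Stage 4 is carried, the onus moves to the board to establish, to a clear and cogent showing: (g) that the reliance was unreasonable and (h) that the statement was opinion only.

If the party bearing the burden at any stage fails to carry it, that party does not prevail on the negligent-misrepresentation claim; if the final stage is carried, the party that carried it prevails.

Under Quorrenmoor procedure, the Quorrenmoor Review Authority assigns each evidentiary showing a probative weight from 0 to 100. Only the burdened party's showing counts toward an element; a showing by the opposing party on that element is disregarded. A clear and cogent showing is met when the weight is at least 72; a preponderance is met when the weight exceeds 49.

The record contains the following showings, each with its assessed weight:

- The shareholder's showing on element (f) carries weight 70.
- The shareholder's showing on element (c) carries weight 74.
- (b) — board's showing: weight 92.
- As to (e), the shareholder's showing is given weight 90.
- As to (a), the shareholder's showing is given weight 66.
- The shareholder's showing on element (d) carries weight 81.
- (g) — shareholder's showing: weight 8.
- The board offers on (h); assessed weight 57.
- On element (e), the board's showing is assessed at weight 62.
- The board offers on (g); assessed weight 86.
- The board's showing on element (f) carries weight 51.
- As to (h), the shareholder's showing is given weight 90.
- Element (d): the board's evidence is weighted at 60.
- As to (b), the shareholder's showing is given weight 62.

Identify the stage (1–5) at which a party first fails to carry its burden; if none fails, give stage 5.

At Stage 1 the shareholder must meet a preponderance (weight exceeds 49): on (a) the weight is 66, which does exceed 49, so (a) meets the standard; on (b) the weight is 62 (the board's 92 is given no effect), which does exceed 49, so (b) meets the standard.
  Stage 1 is satisfied; the shareholder continues to bear the burden.
At Stage 2 the shareholder must meet a clear and cogent showing (weight is at least 72): on (c) the weight is 74, ≥ 72, so (c) meets the standard.
  All elements met. The shareholder retains the burden for Stage 3.
At Stage 3 the shareholder must meet a clear and cogent showing (weight is at least 72): on (d) the weight is 81 (the board's 60 is given no effect), which does reach 72, so (d) meets the standard.
  Stage 3 is satisfied; the onus moves to the board.
At Stage 4 the board must meet a preponderance (weight exceeds 49): on (e) the weight is 62 (the shareholder's 90 is given no effect), > 49, so (e) meets the standard; on (f) the weight is 51 (the shareholder's 70 is given no effect), > 49, so (f) meets the standard.
  Stage 4 is satisfied; the board continues to bear the burden.
At Stage 5 the board must meet a clear and cogent showing (weight is at least 72): on (g) the weight is 86 (the shareholder's 8 is given no effect), ≥ 72, so (g) meets the standard; on (h) the weight is 57 (the shareholder's 90 is given no effect), which does not reach 72, so (h) does not meet the standard.
  Not every element is met, so the board fails to carry Stage 5.
So the shareholder prevails.

stage 5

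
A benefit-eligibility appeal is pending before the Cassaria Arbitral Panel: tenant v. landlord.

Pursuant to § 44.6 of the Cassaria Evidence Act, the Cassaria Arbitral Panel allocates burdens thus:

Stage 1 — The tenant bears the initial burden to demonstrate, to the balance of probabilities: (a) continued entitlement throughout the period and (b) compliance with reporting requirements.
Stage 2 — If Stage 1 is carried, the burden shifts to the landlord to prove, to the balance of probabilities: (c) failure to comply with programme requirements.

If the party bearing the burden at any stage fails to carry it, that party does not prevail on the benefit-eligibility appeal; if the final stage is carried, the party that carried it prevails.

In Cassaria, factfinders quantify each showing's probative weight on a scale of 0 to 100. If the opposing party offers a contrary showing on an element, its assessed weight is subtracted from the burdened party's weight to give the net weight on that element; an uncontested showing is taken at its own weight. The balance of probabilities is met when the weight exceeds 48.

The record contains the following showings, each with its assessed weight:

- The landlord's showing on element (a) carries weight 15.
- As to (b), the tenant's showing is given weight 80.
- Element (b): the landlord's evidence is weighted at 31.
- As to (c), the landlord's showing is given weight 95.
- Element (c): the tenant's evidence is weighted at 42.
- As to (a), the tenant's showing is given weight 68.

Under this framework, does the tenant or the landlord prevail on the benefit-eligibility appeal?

Stage 1 — burden on tenant; standard: the balance of probabilities (weight exceeds 48).
    (a): 68 − 15 = 53 > 48 [met]
    (b): 80 − 31 = 49 > 48 [met]
  Stage 1 carried; the burden shifts to the landlord.
Stage 2 — burden on landlord; standard: the balance of probabilities (weight exceeds 48).
    (c): 95 − 42 = 53 > 48 [met]
  The landlord carries the last stage.
With every stage satisfied, the landlord prevails.

landlord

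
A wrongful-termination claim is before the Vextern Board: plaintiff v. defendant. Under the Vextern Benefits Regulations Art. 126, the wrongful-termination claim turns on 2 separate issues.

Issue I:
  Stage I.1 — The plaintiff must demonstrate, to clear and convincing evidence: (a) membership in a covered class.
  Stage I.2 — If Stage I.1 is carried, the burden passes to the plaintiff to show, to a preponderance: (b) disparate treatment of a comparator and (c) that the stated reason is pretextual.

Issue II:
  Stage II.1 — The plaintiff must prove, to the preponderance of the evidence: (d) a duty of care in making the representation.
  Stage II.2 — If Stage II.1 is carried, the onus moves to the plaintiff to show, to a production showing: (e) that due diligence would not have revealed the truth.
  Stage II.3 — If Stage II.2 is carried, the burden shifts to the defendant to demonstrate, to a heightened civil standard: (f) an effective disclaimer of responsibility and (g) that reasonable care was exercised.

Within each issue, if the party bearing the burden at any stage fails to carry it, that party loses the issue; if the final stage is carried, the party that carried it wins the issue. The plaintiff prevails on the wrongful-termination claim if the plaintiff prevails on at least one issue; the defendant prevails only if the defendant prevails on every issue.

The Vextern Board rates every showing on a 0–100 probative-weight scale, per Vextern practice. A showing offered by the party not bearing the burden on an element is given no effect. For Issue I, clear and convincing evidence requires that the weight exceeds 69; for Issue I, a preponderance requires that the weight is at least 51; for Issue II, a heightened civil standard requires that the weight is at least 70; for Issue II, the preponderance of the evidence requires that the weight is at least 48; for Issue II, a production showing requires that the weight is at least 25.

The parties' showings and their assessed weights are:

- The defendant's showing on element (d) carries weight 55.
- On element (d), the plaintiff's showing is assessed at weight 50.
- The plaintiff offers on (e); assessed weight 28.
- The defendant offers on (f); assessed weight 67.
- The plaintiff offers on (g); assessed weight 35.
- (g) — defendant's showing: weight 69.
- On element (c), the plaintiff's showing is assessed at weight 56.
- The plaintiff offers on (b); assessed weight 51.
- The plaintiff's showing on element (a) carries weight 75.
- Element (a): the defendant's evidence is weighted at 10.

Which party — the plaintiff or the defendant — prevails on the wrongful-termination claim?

— Issue I —
Stage I.1 — burden on plaintiff; standard: clear and convincing evidence (weight exceeds 69).
    (a): 75 (defendant's 10 disregarded) > 69 [met]
  All elements met. The plaintiff retains the burden for Stage I.2.
Stage I.2 — burden on plaintiff; standard: a preponderance (weight is at least 51).
    (b): 51 ≥ 51 [met]
    (c): 56 ≥ 51 [met]
  All elements met at the final stage.
Every stage carried; the plaintiff prevails on this issue.
— Issue II —
At Stage II.1 the plaintiff must meet the preponderance of the evidence (weight is at least 48): on (d) the weight is 50 (the defendant's 55 is given no effect), which does reach 48, so (d) meets the standard.
  Stage II.1 carried; the burden remains with the plaintiff.
At Stage II.2 the plaintiff must meet a production showing (weight is at least 25): on (e) the weight is 28, which does reach 25, so (e) meets the standard.
  Stage II.2 carried; the burden shifts to the defendant.
At Stage II.3 the defendant must meet a heightened civil standard (weight is at least 70): on (f) the weight is 67, < 70, so (f) does not meet the standard; on (g) the weight is 69 (the plaintiff's 35 is given no effect), which does not reach 70, so (g) does not meet the standard.
  Not every element is met, so the defendant fails to carry Stage II.3.
So the plaintiff prevails on this issue.
Per-issue: Issue I → plaintiff; Issue II → plaintiff. The plaintiff must prevail on at least one issue; overall, the plaintiff prevails.

plaintiff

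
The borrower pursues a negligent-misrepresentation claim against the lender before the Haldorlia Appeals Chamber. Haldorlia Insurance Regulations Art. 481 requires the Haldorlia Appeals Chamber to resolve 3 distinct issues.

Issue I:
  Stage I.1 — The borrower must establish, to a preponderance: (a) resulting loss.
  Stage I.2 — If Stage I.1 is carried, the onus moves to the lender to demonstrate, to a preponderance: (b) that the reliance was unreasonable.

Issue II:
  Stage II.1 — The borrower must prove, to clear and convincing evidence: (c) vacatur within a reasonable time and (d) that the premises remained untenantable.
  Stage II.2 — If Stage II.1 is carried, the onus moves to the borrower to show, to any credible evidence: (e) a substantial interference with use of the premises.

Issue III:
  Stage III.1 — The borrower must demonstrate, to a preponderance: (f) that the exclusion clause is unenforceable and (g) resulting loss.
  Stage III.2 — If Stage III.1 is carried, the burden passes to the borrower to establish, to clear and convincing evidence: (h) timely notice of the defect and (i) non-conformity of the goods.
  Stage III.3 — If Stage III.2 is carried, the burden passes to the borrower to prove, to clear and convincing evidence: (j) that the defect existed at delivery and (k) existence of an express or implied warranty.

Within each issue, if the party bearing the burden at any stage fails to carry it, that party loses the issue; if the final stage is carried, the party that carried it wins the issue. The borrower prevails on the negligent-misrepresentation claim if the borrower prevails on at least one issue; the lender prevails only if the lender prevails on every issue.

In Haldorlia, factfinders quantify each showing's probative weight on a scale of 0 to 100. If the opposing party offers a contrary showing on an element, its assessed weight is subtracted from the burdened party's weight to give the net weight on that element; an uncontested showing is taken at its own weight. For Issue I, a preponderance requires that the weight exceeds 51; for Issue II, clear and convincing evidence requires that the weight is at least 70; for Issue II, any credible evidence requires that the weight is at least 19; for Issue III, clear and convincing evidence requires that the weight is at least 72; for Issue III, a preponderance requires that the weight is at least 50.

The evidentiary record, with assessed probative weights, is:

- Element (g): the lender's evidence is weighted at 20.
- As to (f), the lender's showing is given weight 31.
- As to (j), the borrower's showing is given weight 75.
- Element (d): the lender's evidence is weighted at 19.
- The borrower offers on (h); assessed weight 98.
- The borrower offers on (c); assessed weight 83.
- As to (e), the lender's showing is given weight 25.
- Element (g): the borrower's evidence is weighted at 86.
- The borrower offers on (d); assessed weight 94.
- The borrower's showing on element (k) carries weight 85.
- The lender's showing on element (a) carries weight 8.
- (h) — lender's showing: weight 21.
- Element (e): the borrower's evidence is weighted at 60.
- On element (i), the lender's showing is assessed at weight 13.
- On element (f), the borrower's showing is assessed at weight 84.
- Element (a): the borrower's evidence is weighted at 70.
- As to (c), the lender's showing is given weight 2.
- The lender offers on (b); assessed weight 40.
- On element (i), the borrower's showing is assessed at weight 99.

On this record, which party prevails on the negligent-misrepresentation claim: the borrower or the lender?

borrower

— Issue I —
Stage I.1 (borrower, a preponderance, weight exceeds 51): (a) net 70−8=62 > 51 — meets.
  Stage I.1 is satisfied; the onus moves to the lender.
Stage I.2 (lender, a preponderance, weight exceeds 51): (b) 40 ≤ 51 — fails.
  The lender does not carry Stage I.2.
The borrower prevails on this issue.
— Issue II —
Stage II.1 — burden on borrower; standard: clear and convincing evidence (weight is at least 70).
    (c): 83 − 2 = 81 ≥ 70 [met]
    (d): 94 − 19 = 75 ≥ 70 [met]
  Stage II.1 carried; the burden remains with the borrower.
Stage II.2 — burden on borrower; standard: any credible evidence (weight is at least 19).
    (e): 60 − 25 = 35 ≥ 19 [met]
  Stage II.2 carried; the final stage is satisfied.
With every stage satisfied, the borrower prevails on this issue.
— Issue III —
Stage III.1 — burden on borrower; standard: a preponderance (weight is at least 50).
    (f): 84 − 31 = 53 ≥ 50 [met]
    (g): 86 − 20 = 66 ≥ 50 [met]
  Stage III.1 carried; the burden remains with the borrower.
Stage III.2 — burden on borrower; standard: clear and convincing evidence (weight is at least 72).
    (h): 98 − 21 = 77 ≥ 72 [met]
    (i): 99 − 13 = 86 ≥ 72 [met]
  All elements met. The borrower retains the burden for Stage III.3.
Stage III.3 — burden on borrower; standard: clear and convincing evidence (weight is at least 72).
    (j): 75 ≥ 72 [met]
    (k): 85 ≥ 72 [met]
  Stage III.3 carried; the final stage is satisfied.
All stages carried — the borrower prevails on this issue.
Per-issue: Issue I → borrower; Issue II → borrower; Issue III → borrower. The borrower must prevail on at least one issue; overall, the borrower prevails.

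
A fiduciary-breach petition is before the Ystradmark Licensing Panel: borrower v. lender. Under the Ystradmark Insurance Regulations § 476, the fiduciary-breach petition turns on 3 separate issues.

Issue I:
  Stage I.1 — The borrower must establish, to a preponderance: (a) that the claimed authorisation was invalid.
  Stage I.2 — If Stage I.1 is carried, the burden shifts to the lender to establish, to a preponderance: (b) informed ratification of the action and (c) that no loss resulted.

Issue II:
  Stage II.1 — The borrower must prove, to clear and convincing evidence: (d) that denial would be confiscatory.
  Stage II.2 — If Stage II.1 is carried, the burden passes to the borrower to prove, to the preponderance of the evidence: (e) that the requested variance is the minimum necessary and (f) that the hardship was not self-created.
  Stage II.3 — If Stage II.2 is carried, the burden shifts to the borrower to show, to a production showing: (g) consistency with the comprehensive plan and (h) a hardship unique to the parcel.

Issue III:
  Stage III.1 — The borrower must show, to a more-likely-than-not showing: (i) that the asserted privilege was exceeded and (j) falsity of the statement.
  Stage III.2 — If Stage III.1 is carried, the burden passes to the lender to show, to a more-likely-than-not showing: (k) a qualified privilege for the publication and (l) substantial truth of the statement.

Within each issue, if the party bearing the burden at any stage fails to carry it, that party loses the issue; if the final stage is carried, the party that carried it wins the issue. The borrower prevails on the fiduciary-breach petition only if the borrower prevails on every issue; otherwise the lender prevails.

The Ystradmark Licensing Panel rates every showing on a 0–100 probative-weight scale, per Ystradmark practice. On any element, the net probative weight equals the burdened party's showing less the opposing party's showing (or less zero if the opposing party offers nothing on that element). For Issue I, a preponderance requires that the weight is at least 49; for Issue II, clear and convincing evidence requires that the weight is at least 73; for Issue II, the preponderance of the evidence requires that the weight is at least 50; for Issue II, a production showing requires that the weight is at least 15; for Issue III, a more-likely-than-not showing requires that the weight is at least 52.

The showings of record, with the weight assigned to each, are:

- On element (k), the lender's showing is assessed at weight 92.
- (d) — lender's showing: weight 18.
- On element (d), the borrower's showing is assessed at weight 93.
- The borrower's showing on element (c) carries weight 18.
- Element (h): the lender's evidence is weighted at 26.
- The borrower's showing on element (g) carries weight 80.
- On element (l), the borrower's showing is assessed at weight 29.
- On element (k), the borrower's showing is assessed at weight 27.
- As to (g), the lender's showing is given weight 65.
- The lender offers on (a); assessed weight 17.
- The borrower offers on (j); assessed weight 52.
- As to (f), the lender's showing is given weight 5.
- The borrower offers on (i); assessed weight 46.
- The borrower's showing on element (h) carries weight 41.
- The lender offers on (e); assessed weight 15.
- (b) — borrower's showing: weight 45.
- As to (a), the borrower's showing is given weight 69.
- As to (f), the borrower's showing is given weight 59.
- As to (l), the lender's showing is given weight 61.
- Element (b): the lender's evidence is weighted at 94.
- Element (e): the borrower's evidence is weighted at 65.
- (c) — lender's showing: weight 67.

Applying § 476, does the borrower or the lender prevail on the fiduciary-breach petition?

lender

— Issue I —
Stage I.1 — burden on borrower; standard: a preponderance (weight is at least 49).
    (a): 69 − 17 = 52 ≥ 49 [met]
  The borrower carries Stage I.1; the lender now bears the burden.
Stage I.2 — burden on lender; standard: a preponderance (weight is at least 49).
    (b): 94 − 45 = 49 ≥ 49 [met]
    (c): 67 − 18 = 49 ≥ 49 [met]
  All elements met at the final stage.
All stages carried — the lender prevails on this issue.
— Issue II —
Stage II.1 (borrower, clear and convincing evidence, weight is at least 73): (d) net 93−18=75 ≥ 73 — meets.
  All elements met. The borrower retains the burden for Stage II.2.
Stage II.2 (borrower, the preponderance of the evidence, weight is at least 50): (e) net 65−15=50 ≥ 50 — meets; (f) net 59−5=54 ≥ 50 — meets.
  Stage II.2 carried; the burden remains with the borrower.
Stage II.3 (borrower, a production showing, weight is at least 15): (g) net 80−65=15 ≥ 15 — meets; (h) net 41−26=15 ≥ 15 — meets.
  Stage II.3 carried; the final stage is satisfied.
All stages carried — the borrower prevails on this issue.
— Issue III —
Stage III.1 (borrower, a more-likely-than-not showing, weight is at least 52): (i) 46 < 52 — fails; (j) 52 ≥ 52 — meets.
  The borrower does not carry Stage III.1.
So the lender prevails on this issue.
Per-issue: Issue I → lender; Issue II → borrower; Issue III → lender. The borrower must prevail on every issue; overall, the lender prevails.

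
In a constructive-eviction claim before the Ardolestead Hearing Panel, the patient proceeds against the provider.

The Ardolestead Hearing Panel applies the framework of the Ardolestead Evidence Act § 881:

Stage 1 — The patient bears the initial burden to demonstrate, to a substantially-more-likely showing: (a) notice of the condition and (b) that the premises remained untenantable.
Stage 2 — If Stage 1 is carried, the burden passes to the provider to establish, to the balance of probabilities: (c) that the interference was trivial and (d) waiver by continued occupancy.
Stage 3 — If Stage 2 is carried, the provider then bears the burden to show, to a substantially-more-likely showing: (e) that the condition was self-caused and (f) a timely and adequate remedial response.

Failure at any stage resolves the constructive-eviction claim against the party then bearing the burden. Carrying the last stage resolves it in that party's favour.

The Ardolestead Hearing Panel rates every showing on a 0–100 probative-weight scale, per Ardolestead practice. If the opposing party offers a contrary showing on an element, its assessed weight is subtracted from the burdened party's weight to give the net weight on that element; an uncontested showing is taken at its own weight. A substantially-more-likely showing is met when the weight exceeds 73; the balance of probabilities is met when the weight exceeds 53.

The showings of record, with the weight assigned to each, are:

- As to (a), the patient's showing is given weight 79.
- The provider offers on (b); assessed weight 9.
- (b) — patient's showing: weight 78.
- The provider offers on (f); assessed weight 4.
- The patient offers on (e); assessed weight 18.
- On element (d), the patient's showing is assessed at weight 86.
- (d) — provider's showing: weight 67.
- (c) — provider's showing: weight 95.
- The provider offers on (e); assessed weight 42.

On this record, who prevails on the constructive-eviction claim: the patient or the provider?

Stage 1 — burden on patient; standard: a substantially-more-likely showing (weight exceeds 73).
    (a): 79 > 73 [met]
    (b): 78 − 9 = 69 ≤ 73 [not met]
  Stage 1 not carried; the patient fails its burden.
So the provider prevails.

provider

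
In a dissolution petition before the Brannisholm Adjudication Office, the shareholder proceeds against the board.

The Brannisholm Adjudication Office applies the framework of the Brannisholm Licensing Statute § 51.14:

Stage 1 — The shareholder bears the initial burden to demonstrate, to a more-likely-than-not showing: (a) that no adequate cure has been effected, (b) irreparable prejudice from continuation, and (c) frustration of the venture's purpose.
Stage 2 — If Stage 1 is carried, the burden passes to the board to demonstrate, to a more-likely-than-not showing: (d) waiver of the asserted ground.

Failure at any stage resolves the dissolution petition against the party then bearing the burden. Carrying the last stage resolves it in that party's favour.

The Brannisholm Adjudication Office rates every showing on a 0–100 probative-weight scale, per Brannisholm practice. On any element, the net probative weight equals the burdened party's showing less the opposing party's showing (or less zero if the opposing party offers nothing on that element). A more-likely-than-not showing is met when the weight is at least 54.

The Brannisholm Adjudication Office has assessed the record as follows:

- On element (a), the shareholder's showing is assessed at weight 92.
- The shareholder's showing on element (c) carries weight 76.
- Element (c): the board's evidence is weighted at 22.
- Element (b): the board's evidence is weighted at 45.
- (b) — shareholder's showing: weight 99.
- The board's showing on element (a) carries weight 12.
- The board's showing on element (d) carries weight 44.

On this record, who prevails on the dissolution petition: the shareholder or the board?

At Stage 1 the shareholder must meet a more-likely-than-not showing (weight is at least 54): on (a) the weight is 92 less the opposing 12 gives net 80, ≥ 54, so (a) meets the standard; on (b) the weight is 99 less the opposing 45 gives net 54, which does reach 54, so (b) meets the standard; on (c) the weight is 76 less the opposing 22 gives net 54, ≥ 54, so (c) meets the standard.
  Stage 1 is satisfied; the onus moves to the board.
At Stage 2 the board must meet a more-likely-than-not showing (weight is at least 54): on (d) the weight is 44, < 54, so (d) does not meet the standard.
  Stage 2 not carried; the board fails its burden.
So the shareholder prevails.

shareholder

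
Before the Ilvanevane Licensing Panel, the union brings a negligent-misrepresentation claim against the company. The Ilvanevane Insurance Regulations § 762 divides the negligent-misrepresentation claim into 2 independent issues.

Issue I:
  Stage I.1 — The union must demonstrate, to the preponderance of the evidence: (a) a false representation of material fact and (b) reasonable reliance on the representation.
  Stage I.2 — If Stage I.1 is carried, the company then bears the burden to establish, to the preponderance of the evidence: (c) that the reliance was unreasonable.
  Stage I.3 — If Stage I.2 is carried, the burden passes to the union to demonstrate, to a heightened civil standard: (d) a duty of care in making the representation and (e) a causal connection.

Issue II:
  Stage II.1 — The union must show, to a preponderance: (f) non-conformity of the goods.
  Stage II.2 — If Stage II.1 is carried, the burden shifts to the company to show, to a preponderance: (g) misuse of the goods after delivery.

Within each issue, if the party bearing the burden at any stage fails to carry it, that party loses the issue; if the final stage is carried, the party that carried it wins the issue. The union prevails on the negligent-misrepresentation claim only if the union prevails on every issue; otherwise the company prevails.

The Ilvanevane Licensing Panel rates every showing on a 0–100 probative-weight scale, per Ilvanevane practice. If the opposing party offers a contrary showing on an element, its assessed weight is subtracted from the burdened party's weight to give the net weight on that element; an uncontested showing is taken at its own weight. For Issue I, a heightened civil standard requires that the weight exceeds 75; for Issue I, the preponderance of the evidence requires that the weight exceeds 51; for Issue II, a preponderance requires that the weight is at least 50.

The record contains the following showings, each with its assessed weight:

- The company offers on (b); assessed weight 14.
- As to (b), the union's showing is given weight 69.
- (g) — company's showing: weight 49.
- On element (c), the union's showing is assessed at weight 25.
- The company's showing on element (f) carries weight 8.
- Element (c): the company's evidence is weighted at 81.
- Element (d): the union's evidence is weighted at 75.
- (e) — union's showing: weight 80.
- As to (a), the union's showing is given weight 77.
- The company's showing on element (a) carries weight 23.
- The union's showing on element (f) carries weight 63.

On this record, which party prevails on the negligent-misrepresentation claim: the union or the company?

company

— Issue I —
Stage I.1 — burden on union; standard: the preponderance of the evidence (weight exceeds 51).
    (a): 77 − 23 = 54 > 51 [met]
    (b): 69 − 14 = 55 > 51 [met]
  Stage I.1 carried; the burden shifts to the company.
Stage I.2 — burden on company; standard: the preponderance of the evidence (weight exceeds 51).
    (c): 81 − 25 = 56 > 51 [met]
  All elements met. The burden passes to the union.
Stage I.3 — burden on union; standard: a heightened civil standard (weight exceeds 75).
    (d): 75 ≤ 75 [not met]
    (e): 80 > 75 [met]
  The union does not carry Stage I.3.
The analysis ends at Stage I.3; the company prevails on this issue.
— Issue II —
At Stage II.1 the union must meet a preponderance (weight is at least 50): on (f) the weight is 63 less the opposing 8 gives net 55, ≥ 50, so (f) meets the standard.
  All elements met. The burden passes to the company.
At Stage II.2 the company must meet a preponderance (weight is at least 50): on (g) the weight is 49, < 50, so (g) does not meet the standard.
  Not every element is met, so the company fails to carry Stage II.2.
So the union prevails on this issue.
Per-issue: Issue I → company; Issue II → union. The union must prevail on every issue; overall, the company prevails.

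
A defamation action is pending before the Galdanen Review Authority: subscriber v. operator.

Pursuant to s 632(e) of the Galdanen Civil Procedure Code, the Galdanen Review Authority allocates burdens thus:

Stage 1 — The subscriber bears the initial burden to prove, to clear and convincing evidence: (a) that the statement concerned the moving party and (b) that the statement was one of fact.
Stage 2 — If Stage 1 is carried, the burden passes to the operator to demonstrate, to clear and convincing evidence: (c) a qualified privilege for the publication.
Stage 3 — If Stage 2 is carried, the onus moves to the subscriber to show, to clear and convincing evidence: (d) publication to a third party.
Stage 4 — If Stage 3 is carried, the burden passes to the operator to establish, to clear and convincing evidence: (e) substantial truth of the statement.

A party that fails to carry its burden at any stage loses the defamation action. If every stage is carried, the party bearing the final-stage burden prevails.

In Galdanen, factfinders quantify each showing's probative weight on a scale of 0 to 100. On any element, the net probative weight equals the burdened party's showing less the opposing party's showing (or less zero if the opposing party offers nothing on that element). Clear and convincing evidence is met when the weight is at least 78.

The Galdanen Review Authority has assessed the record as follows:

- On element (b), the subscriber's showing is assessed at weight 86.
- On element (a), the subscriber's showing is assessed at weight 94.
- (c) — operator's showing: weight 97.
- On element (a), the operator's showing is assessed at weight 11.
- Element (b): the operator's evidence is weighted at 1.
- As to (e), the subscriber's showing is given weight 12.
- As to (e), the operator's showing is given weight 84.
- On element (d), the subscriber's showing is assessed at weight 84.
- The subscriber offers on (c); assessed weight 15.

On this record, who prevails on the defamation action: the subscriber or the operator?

subscriber

At Stage 1 the subscriber must meet clear and convincing evidence (weight is at least 78): on (a) the weight is 94 less the opposing 11 gives net 83, which does reach 78, so (a) meets the standard; on (b) the weight is 86 less the opposing 1 gives net 85, which does reach 78, so (b) meets the standard.
  Stage 1 carried; the burden shifts to the operator.
At Stage 2 the operator must meet clear and convincing evidence (weight is at least 78): on (c) the weight is 97 less the opposing 15 gives net 82, ≥ 78, so (c) meets the standard.
  Stage 2 carried; the burden shifts to the subscriber.
At Stage 3 the subscriber must meet clear and convincing evidence (weight is at least 78): on (d) the weight is 84, which does reach 78, so (d) meets the standard.
  The subscriber carries Stage 3; the operator now bears the burden.
At Stage 4 the operator must meet clear and convincing evidence (weight is at least 78): on (e) the weight is 84 less the opposing 12 gives net 72, which does not reach 78, so (e) does not meet the standard.
  The operator does not carry Stage 4.
The analysis ends at Stage 4; the subscriber prevails.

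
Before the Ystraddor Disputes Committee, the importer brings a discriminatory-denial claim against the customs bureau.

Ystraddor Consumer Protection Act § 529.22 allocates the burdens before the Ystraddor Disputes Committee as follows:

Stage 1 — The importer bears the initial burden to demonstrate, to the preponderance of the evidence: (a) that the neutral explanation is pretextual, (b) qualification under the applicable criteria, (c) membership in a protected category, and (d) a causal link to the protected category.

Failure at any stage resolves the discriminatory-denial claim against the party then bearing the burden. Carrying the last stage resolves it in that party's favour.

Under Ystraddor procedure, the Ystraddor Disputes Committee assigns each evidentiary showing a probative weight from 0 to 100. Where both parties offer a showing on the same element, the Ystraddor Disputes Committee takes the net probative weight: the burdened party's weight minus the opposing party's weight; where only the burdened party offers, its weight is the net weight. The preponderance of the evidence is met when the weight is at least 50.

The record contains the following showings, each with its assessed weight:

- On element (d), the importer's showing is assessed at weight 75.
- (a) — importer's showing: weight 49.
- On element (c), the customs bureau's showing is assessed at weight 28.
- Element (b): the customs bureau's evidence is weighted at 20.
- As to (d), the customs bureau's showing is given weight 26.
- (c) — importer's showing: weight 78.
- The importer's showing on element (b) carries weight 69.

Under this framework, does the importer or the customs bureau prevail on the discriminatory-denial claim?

customs bureau

Stage 1 — burden on importer; standard: the preponderance of the evidence (weight is at least 50).
    (a): 49 < 50 [not met]
    (b): 69 − 20 = 49 < 50 [not met]
    (c): 78 − 28 = 50 ≥ 50 [met]
    (d): 75 − 26 = 49 < 50 [not met]
  Not every element is met, so the importer fails to carry Stage 1.
The customs bureau prevails.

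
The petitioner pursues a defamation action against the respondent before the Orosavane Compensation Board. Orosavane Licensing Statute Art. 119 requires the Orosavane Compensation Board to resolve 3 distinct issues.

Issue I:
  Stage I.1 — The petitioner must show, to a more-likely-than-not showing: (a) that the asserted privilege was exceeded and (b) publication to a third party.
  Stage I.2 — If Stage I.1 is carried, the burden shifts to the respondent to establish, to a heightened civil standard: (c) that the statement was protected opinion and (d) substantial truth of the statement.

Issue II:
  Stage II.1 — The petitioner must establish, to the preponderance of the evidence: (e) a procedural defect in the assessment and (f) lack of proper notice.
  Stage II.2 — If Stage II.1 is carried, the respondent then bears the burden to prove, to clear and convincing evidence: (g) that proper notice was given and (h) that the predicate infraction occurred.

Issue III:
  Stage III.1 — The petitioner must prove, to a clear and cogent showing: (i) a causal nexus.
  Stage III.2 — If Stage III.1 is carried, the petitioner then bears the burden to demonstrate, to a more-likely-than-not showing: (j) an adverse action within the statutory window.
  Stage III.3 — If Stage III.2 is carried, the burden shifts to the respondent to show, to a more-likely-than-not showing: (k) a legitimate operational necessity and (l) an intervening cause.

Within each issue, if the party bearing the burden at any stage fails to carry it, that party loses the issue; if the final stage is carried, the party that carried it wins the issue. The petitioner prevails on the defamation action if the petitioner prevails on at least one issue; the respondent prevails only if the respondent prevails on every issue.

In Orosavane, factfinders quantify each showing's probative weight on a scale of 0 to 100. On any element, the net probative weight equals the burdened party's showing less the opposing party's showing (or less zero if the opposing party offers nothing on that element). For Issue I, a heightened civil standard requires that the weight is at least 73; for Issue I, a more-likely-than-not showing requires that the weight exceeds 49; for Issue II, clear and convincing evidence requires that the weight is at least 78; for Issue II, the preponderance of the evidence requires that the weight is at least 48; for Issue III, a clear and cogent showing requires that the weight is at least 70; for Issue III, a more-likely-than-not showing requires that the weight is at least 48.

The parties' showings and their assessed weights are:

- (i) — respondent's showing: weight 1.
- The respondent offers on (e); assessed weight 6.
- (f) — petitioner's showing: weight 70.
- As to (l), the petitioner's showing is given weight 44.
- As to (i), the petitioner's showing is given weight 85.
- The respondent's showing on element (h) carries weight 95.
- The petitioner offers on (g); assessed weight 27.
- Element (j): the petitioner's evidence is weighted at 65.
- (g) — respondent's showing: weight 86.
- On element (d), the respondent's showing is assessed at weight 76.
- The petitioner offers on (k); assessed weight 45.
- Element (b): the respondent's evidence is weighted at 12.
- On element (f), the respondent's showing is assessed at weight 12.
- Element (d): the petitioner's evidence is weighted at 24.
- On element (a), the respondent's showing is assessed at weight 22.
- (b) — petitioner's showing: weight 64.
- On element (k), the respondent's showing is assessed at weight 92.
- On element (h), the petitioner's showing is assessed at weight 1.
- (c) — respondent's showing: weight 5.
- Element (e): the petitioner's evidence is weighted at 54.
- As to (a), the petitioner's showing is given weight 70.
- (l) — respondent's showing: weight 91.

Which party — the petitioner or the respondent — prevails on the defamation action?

— Issue I —
Stage I.1 (petitioner, a more-likely-than-not showing, weight exceeds 49): (a) net 70−22=48 ≤ 49 — fails; (b) net 64−12=52 > 49 — meets.
  Not every element is met, so the petitioner fails to carry Stage I.1.
So the respondent prevails on this issue.
— Issue II —
Stage II.1 (petitioner, the preponderance of the evidence, weight is at least 48): (e) net 54−6=48 ≥ 48 — meets; (f) net 70−12=58 ≥ 48 — meets.
  Stage II.1 carried; the burden shifts to the respondent.
Stage II.2 (respondent, clear and convincing evidence, weight is at least 78): (g) net 86−27=59 < 78 — fails; (h) net 95−1=94 ≥ 78 — meets.
  The respondent does not carry Stage II.2.
The analysis ends at Stage II.2; the petitioner prevails on this issue.
— Issue III —
Stage III.1 (petitioner, a clear and cogent showing, weight is at least 70): (i) net 85−1=84 ≥ 70 — meets.
  Stage III.1 carried; the burden remains with the petitioner.
Stage III.2 (petitioner, a more-likely-than-not showing, weight is at least 48): (j) 65 ≥ 48 — meets.
  Stage III.2 carried; the burden shifts to the respondent.
Stage III.3 (respondent, a more-likely-than-not showing, weight is at least 48): (k) net 92−45=47 < 48 — fails; (l) net 91−44=47 < 48 — fails.
  Stage III.3 not carried; the respondent fails its burden.
The petitioner prevails on this issue.
Per-issue: Issue I → respondent; Issue II → petitioner; Issue III → petitioner. The petitioner must prevail on at least one issue; overall, the petitioner prevails.

petitioner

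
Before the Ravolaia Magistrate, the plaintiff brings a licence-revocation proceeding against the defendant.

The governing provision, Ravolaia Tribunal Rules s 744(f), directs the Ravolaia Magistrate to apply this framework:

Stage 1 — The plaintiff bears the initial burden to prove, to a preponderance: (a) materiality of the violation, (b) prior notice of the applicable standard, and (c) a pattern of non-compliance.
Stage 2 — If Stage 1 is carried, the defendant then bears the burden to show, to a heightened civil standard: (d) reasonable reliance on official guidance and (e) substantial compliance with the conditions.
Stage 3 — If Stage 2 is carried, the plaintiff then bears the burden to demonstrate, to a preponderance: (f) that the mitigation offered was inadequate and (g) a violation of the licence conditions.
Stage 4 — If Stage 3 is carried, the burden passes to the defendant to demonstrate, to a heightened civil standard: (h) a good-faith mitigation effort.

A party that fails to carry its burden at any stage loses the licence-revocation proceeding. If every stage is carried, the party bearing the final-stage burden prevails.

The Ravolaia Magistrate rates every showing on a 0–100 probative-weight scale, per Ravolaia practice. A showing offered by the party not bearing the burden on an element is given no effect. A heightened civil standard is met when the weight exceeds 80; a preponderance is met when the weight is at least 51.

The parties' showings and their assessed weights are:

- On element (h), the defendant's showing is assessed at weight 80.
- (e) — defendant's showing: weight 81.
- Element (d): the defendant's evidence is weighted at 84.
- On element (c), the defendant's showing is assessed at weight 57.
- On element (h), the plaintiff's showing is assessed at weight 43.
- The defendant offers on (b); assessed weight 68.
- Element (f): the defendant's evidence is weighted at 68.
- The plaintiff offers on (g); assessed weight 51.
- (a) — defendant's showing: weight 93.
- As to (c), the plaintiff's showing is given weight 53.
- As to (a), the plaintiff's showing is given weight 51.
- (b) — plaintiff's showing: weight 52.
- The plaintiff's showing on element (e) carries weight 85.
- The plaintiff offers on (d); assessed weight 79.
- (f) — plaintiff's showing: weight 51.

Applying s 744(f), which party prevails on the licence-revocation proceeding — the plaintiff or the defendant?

plaintiff

Stage 1 (plaintiff, a preponderance, weight is at least 51): (a) 51 (defendant's 93 disregarded) ≥ 51 — meets; (b) 52 (defendant's 68 disregarded) ≥ 51 — meets; (c) 53 (defendant's 57 disregarded) ≥ 51 — meets.
  Stage 1 is satisfied; the onus moves to the defendant.
Stage 2 (defendant, a heightened civil standard, weight exceeds 80): (d) 84 (plaintiff's 79 disregarded) > 80 — meets; (e) 81 (plaintiff's 85 disregarded) > 80 — meets.
  Stage 2 carried; the burden shifts to the plaintiff.
Stage 3 (plaintiff, a preponderance, weight is at least 51): (f) 51 (defendant's 68 disregarded) ≥ 51 — meets; (g) 51 ≥ 51 — meets.
  The plaintiff carries Stage 3; the defendant now bears the burden.
Stage 4 (defendant, a heightened civil standard, weight exceeds 80): (h) 80 (plaintiff's 43 disregarded) ≤ 80 — fails.
  The defendant does not carry Stage 4.
The analysis ends at Stage 4; the plaintiff prevails.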